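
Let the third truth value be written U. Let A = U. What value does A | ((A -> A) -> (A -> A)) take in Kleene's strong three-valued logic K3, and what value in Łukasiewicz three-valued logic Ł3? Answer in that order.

In Kleene's strong three-valued logic K3: A -> A = U -> U = U  [~U | U]
A -> A = U -> U = U
(A -> A) -> (A -> A) = U -> U = U
A | ((A -> A) -> (A -> A)) = U | U = U
In Łukasiewicz three-valued logic Ł3: A -> A = U -> U = True
A -> A = U -> U = True
(A -> A) -> (A -> A) = True -> True = True
A | ((A -> A) -> (A -> A)) = U | True = True
They differ because Kleene's strong three-valued logic K3 and Łukasiewicz three-valued logic Ł3 treat U differently under implication.

U; True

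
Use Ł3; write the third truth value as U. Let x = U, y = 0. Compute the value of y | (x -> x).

x -> x = U -> U = 1  [min(1, 1−½+½)]
y | (x -> x) = 0 | 1 = 1

1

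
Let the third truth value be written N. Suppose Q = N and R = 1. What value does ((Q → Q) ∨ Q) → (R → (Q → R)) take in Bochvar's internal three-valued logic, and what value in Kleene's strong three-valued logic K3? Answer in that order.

N; 1

In Bochvar's internal three-valued logic: Q → Q = N → N = N  [any arg is the third value ⇒ result is the third value]
(Q → Q) ∨ Q = N ∨ N = N
Q → R = N → 1 = N
R → (Q → R) = 1 → N = N
((Q → Q) ∨ Q) → (R → (Q → R)) = N → N = N
In Kleene's strong three-valued logic K3: Q → Q = N → N = N
(Q → Q) ∨ Q = N ∨ N = N
Q → R = N → 1 = 1
R → (Q → R) = 1 → 1 = 1
((Q → Q) ∨ Q) → (R → (Q → R)) = N → 1 = 1
They differ because Bochvar's internal three-valued logic and Kleene's strong three-valued logic K3 treat N differently under the binary connectives.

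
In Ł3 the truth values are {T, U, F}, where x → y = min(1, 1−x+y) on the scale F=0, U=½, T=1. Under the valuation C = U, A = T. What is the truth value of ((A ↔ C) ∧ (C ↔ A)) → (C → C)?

A ↔ C = T ↔ U = U
C ↔ A = U ↔ T = U
(A ↔ C) ∧ (C ↔ A) = U ∧ U = U
C → C = U → U = T
((A ↔ C) ∧ (C ↔ A)) → (C → C) = U → T = T

T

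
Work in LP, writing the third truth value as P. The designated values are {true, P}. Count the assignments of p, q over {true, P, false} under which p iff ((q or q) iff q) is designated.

Of the 9 assignments, 7 give a value in {true, P}.

7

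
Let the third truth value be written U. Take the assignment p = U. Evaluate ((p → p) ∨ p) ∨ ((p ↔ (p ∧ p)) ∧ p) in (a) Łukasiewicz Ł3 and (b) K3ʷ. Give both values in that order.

In Łukasiewicz Ł3: p → p = U → U = True  [min(1, 1−½+½)]
(p → p) ∨ p = True ∨ U = True
p ∧ p = U ∧ U = U
p ↔ (p ∧ p) = U ↔ U = True
(p ↔ (p ∧ p)) ∧ p = True ∧ U = U
((p → p) ∨ p) ∨ ((p ↔ (p ∧ p)) ∧ p) = True ∨ U = True
In K3ʷ: p → p = U → U = U  [any arg is the third value ⇒ result is the third value]
(p → p) ∨ p = U ∨ U = U
p ∧ p = U ∧ U = U
p ↔ (p ∧ p) = U ↔ U = U
(p ↔ (p ∧ p)) ∧ p = U ∧ U = U
((p → p) ∨ p) ∨ ((p ↔ (p ∧ p)) ∧ p) = U ∨ U = U
They differ because Łukasiewicz Ł3 and K3ʷ treat U differently under the binary connectives.

True; U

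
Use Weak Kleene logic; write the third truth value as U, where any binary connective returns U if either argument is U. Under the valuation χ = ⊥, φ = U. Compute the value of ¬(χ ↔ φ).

χ ↔ φ = ⊥ ↔ U = U
¬(χ ↔ φ) = ¬U = U

U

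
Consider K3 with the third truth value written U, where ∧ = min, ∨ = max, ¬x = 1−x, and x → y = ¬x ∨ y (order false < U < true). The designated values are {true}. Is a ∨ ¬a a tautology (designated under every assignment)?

No

Countermodel: a=U gives U, which is not designated.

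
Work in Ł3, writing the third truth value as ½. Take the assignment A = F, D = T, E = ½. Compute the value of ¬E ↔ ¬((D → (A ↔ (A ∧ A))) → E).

T

¬E = ¬½ = ½
A ∧ A = F ∧ F = F
A ↔ (A ∧ A) = F ↔ F = T
D → (A ↔ (A ∧ A)) = T → T = T
(D → (A ↔ (A ∧ A))) → E = T → ½ = ½  [min(1, 1−1+½)]
¬((D → (A ↔ (A ∧ A))) → E) = ¬½ = ½
¬E ↔ ¬((D → (A ↔ (A ∧ A))) → E) = ½ ↔ ½ = T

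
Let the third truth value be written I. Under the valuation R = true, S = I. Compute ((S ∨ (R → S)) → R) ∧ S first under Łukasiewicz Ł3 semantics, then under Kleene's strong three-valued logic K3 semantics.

I; I

In Łukasiewicz Ł3: R → S = true → I = I
S ∨ (R → S) = I ∨ I = I
(S ∨ (R → S)) → R = I → true = true
((S ∨ (R → S)) → R) ∧ S = true ∧ I = I
In Kleene's strong three-valued logic K3: R → S = true → I = I  [¬true ∨ I]
S ∨ (R → S) = I ∨ I = I
(S ∨ (R → S)) → R = I → true = true
((S ∨ (R → S)) → R) ∧ S = true ∧ I = I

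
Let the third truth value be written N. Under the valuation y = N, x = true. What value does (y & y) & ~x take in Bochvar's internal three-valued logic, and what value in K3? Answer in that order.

In Bochvar's internal three-valued logic: y & y = N & N = N
~x = ~true = false
(y & y) & ~x = N & false = N
In K3: y & y = N & N = N
~x = ~true = false
(y & y) & ~x = N & false = false
They differ because Bochvar's internal three-valued logic and K3 treat N differently under the binary connectives.

N; false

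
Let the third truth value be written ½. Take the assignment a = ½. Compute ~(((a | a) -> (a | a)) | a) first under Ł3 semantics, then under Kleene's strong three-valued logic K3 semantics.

False; ½

In Ł3: a | a = ½ | ½ = ½
a | a = ½ | ½ = ½
(a | a) -> (a | a) = ½ -> ½ = True  [min(1, 1−½+½)]
((a | a) -> (a | a)) | a = True | ½ = True
~(((a | a) -> (a | a)) | a) = ~True = False
In Kleene's strong three-valued logic K3: a | a = ½ | ½ = ½
a | a = ½ | ½ = ½
(a | a) -> (a | a) = ½ -> ½ = ½  [~½ | ½]
((a | a) -> (a | a)) | a = ½ | ½ = ½
~(((a | a) -> (a | a)) | a) = ~½ = ½
They differ because Ł3 and Kleene's strong three-valued logic K3 treat ½ differently under implication.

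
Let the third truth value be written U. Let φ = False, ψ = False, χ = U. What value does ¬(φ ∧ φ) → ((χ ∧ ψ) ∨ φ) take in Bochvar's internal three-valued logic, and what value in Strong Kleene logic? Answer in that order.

U; False

In Bochvar's internal three-valued logic: φ ∧ φ = False ∧ False = False
¬(φ ∧ φ) = ¬False = True
χ ∧ ψ = U ∧ False = U
(χ ∧ ψ) ∨ φ = U ∨ False = U
¬(φ ∧ φ) → ((χ ∧ ψ) ∨ φ) = True → U = U  [any arg is the third value ⇒ result is the third value]
In Strong Kleene logic: φ ∧ φ = False ∧ False = False
¬(φ ∧ φ) = ¬False = True
χ ∧ ψ = U ∧ False = False
(χ ∧ ψ) ∨ φ = False ∨ False = False
¬(φ ∧ φ) → ((χ ∧ ψ) ∨ φ) = True → False = False
They differ because Bochvar's internal three-valued logic and Strong Kleene logic treat U differently under the binary connectives.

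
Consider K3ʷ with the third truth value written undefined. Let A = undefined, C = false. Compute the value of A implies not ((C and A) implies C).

undefined

C and A = false and undefined = undefined
(C and A) implies C = undefined implies false = undefined
not ((C and A) implies C) = not undefined = undefined
A implies not ((C and A) implies C) = undefined implies undefined = undefined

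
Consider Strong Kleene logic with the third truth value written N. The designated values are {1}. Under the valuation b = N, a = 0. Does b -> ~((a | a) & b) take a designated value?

Yes

a | a = 0 | 0 = 0
(a | a) & b = 0 & N = 0
~((a | a) & b) = ~0 = 1
b -> ~((a | a) & b) = N -> 1 = 1  [~N | 1]
1 ∈ {1}.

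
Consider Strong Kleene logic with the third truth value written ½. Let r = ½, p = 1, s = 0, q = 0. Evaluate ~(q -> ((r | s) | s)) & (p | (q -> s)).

0

r | s = ½ | 0 = ½
(r | s) | s = ½ | 0 = ½
q -> ((r | s) | s) = 0 -> ½ = 1  [~0 | ½]
~(q -> ((r | s) | s)) = ~1 = 0
q -> s = 0 -> 0 = 1
p | (q -> s) = 1 | 1 = 1
~(q -> ((r | s) | s)) & (p | (q -> s)) = 0 & 1 = 0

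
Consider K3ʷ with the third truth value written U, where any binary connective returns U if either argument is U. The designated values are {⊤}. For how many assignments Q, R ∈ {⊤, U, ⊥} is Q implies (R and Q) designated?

3

Designated under: (Q=⊤, R=⊤); (Q=⊥, R=⊤); (Q=⊥, R=⊥).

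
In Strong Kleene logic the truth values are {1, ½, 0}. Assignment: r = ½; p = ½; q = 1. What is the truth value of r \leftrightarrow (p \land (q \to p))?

½

q \to p = 1 \to ½ = ½  [\lnot 1 \lor ½]
p \land (q \to p) = ½ \land ½ = ½
r \leftrightarrow (p \land (q \to p)) = ½ \leftrightarrow ½ = ½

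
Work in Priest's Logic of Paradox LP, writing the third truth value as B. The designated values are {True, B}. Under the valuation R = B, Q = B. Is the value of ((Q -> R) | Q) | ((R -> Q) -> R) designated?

Yes

Q -> R = B -> B = B
(Q -> R) | Q = B | B = B
R -> Q = B -> B = B
(R -> Q) -> R = B -> B = B
((Q -> R) | Q) | ((R -> Q) -> R) = B | B = B
B ∈ {True, B}.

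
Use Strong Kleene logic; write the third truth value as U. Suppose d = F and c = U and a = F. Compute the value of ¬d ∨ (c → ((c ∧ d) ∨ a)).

T

¬d = ¬F = T
c ∧ d = U ∧ F = F
(c ∧ d) ∨ a = F ∨ F = F
c → ((c ∧ d) ∨ a) = U → F = U  [¬U ∨ F]
¬d ∨ (c → ((c ∧ d) ∨ a)) = T ∨ U = T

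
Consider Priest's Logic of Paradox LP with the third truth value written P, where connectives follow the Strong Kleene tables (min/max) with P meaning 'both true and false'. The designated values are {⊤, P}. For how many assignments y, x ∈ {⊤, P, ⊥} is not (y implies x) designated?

Designated under: (y=⊤, x=P); (y=⊤, x=⊥); (y=P, x=P); (y=P, x=⊥).

4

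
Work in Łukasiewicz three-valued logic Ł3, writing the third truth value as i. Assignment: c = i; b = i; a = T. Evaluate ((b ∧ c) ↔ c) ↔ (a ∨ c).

T

b ∧ c = i ∧ i = i
(b ∧ c) ↔ c = i ↔ i = T
a ∨ c = T ∨ i = T
((b ∧ c) ↔ c) ↔ (a ∨ c) = T ↔ T = T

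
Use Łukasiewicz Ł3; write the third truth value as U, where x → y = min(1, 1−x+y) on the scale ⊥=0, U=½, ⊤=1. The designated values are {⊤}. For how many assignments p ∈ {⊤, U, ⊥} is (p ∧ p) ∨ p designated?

p=⊤: ⊤ ✓
p=U: U ·
p=⊥: ⊥ ·

1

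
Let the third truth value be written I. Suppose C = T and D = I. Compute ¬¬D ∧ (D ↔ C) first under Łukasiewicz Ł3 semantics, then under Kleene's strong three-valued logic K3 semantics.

In Łukasiewicz Ł3: ¬D = ¬I = I
¬¬D = ¬I = I
D ↔ C = I ↔ T = I  [1 − |½−1|]
¬¬D ∧ (D ↔ C) = I ∧ I = I
In Kleene's strong three-valued logic K3: ¬D = ¬I = I
¬¬D = ¬I = I
D ↔ C = I ↔ T = I
¬¬D ∧ (D ↔ C) = I ∧ I = I

I; I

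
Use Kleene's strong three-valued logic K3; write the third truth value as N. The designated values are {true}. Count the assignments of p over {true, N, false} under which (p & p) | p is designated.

1

p=true: true ✓
p=N: N ·
p=false: false ·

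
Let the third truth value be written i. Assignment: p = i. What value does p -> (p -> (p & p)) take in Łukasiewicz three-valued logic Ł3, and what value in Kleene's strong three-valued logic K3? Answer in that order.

In Łukasiewicz three-valued logic Ł3: p & p = i & i = i
p -> (p & p) = i -> i = true  [min(1, 1−½+½)]
p -> (p -> (p & p)) = i -> true = true
In Kleene's strong three-valued logic K3: p & p = i & i = i
p -> (p & p) = i -> i = i  [~i | i]
p -> (p -> (p & p)) = i -> i = i
They differ because Łukasiewicz three-valued logic Ł3 and Kleene's strong three-valued logic K3 treat i differently under implication.

true; i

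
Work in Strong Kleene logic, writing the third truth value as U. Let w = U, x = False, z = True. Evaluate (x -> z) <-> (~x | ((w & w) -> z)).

True

x -> z = False -> True = True
~x = ~False = True
w & w = U & U = U
(w & w) -> z = U -> True = True  [~U | True]
~x | ((w & w) -> z) = True | True = True
(x -> z) <-> (~x | ((w & w) -> z)) = True <-> True = True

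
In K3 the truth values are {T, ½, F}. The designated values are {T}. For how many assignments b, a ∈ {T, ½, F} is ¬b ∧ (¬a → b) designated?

1

Designated under: (b=F, a=T).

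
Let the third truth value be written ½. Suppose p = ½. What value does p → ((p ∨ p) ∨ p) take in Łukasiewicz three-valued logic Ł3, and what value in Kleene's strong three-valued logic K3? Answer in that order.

true; ½

In Łukasiewicz three-valued logic Ł3: p ∨ p = ½ ∨ ½ = ½
(p ∨ p) ∨ p = ½ ∨ ½ = ½
p → ((p ∨ p) ∨ p) = ½ → ½ = true
In Kleene's strong three-valued logic K3: p ∨ p = ½ ∨ ½ = ½
(p ∨ p) ∨ p = ½ ∨ ½ = ½
p → ((p ∨ p) ∨ p) = ½ → ½ = ½
They differ because Łukasiewicz three-valued logic Ł3 and Kleene's strong three-valued logic K3 treat ½ differently under implication.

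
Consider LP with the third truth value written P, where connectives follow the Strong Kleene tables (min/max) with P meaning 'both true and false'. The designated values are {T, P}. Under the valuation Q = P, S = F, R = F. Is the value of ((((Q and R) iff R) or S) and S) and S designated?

No

Q and R = P and F = F
(Q and R) iff R = F iff F = T
((Q and R) iff R) or S = T or F = T
(((Q and R) iff R) or S) and S = T and F = F
((((Q and R) iff R) or S) and S) and S = F and F = F
F ∉ {T, P}.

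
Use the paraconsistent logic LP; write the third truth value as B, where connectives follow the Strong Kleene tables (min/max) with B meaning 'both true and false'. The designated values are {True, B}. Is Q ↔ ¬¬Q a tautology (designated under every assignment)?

Every assignment of Q over {True, B, False} gives a value in {True, B}.
In particular, with Q=B: Q ↔ ¬¬Q = B.

Yes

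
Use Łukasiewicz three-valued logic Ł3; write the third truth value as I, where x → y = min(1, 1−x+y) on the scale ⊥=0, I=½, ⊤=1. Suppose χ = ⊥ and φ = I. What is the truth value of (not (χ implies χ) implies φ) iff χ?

χ implies χ = ⊥ implies ⊥ = ⊤
not (χ implies χ) = not ⊤ = ⊥
not (χ implies χ) implies φ = ⊥ implies I = ⊤  [min(1, 1−0+½)]
(not (χ implies χ) implies φ) iff χ = ⊤ iff ⊥ = ⊥

⊥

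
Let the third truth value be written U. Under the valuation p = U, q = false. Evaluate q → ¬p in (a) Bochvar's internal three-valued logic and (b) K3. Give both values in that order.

U; true

In Bochvar's internal three-valued logic: ¬p = ¬U = U
q → ¬p = false → U = U  [any arg is the third value ⇒ result is the third value]
In K3: ¬p = ¬U = U
q → ¬p = false → U = true
They differ because Bochvar's internal three-valued logic and K3 treat U differently under the binary connectives.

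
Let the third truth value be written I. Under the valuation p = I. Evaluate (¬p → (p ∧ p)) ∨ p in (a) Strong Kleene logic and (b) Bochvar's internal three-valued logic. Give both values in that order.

In Strong Kleene logic: ¬p = ¬I = I
p ∧ p = I ∧ I = I
¬p → (p ∧ p) = I → I = I
(¬p → (p ∧ p)) ∨ p = I ∨ I = I
In Bochvar's internal three-valued logic: ¬p = ¬I = I
p ∧ p = I ∧ I = I
¬p → (p ∧ p) = I → I = I
(¬p → (p ∧ p)) ∨ p = I ∨ I = I

I; I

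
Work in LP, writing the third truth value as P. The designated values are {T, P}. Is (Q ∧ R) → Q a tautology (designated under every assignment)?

Every assignment of Q, R over {T, P, F} gives a value in {T, P}.
In particular, with Q=P, R=P: (Q ∧ R) → Q = P.

Yes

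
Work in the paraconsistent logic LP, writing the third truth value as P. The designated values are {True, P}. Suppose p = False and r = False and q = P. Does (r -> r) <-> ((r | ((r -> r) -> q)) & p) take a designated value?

No

r -> r = False -> False = True
r -> r = False -> False = True
(r -> r) -> q = True -> P = P  [~True | P]
r | ((r -> r) -> q) = False | P = P
(r | ((r -> r) -> q)) & p = P & False = False
(r -> r) <-> ((r | ((r -> r) -> q)) & p) = True <-> False = False
False ∉ {True, P}.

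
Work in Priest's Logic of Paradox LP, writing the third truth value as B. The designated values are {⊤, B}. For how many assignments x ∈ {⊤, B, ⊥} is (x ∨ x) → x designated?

3

x=⊤: ⊤ ✓
x=B: B ✓
x=⊥: ⊤ ✓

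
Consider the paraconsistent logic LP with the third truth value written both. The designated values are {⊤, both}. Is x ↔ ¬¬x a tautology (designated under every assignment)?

Every assignment of x over {⊤, both, ⊥} gives a value in {⊤, both}.
In particular, with x=both: x ↔ ¬¬x = both.

Yes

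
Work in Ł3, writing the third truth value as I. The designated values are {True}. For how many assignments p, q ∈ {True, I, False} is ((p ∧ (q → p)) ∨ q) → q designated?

6

Of the 9 assignments, 6 give a value in {True}.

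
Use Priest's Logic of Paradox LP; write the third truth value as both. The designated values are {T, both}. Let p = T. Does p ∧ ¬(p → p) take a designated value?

p → p = T → T = T
¬(p → p) = ¬T = F
p ∧ ¬(p → p) = T ∧ F = F
F ∉ {T, both}.

No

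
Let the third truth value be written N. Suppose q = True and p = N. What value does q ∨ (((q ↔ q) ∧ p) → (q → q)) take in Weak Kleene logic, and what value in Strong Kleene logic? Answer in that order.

N; True

In Weak Kleene logic: q ↔ q = True ↔ True = True
(q ↔ q) ∧ p = True ∧ N = N
q → q = True → True = True
((q ↔ q) ∧ p) → (q → q) = N → True = N
q ∨ (((q ↔ q) ∧ p) → (q → q)) = True ∨ N = N
In Strong Kleene logic: q ↔ q = True ↔ True = True
(q ↔ q) ∧ p = True ∧ N = N
q → q = True → True = True
((q ↔ q) ∧ p) → (q → q) = N → True = True  [¬N ∨ True]
q ∨ (((q ↔ q) ∧ p) → (q → q)) = True ∨ True = True
They differ because Weak Kleene logic and Strong Kleene logic treat N differently under the binary connectives.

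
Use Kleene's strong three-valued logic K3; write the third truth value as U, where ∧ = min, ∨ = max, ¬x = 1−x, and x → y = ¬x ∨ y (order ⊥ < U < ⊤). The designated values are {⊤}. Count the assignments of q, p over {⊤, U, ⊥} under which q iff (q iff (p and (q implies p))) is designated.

2

Designated under: (q=⊤, p=⊤); (q=⊥, p=⊤).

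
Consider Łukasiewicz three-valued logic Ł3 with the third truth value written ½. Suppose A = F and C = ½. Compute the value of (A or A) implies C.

A or A = F or F = F
(A or A) implies C = F implies ½ = T  [min(1, 1−0+½)]

T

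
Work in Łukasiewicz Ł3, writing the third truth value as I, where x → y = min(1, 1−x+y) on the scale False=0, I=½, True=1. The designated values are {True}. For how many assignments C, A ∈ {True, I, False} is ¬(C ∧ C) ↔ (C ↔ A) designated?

4

Designated under: (C=True, A=False); (C=I, A=True); (C=I, A=False); (C=False, A=False).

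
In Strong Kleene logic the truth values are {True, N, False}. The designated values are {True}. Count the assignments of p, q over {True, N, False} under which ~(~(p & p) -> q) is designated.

Designated under: (p=False, q=False).

1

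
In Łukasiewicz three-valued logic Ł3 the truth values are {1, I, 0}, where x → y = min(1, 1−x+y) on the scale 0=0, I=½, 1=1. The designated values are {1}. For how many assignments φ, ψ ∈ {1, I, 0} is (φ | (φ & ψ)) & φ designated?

3

Designated under: (φ=1, ψ=1); (φ=1, ψ=I); (φ=1, ψ=0).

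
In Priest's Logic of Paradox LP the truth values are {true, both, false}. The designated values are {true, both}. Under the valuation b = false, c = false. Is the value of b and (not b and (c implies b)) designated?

No

not b = not false = true
c implies b = false implies false = true
not b and (c implies b) = true and true = true
b and (not b and (c implies b)) = false and true = false
false ∉ {true, both}.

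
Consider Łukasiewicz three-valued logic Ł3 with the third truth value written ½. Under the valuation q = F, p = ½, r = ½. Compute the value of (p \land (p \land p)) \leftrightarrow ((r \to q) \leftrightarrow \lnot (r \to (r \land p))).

T

p \land p = ½ \land ½ = ½
p \land (p \land p) = ½ \land ½ = ½
r \to q = ½ \to F = ½  [min(1, 1−½+0)]
r \land p = ½ \land ½ = ½
r \to (r \land p) = ½ \to ½ = T
\lnot (r \to (r \land p)) = \lnot T = F
(r \to q) \leftrightarrow \lnot (r \to (r \land p)) = ½ \leftrightarrow F = ½
(p \land (p \land p)) \leftrightarrow ((r \to q) \leftrightarrow \lnot (r \to (r \land p))) = ½ \leftrightarrow ½ = T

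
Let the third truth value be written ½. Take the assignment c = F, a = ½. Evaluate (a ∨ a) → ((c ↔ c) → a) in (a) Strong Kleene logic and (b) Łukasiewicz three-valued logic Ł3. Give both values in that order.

In Strong Kleene logic: a ∨ a = ½ ∨ ½ = ½
c ↔ c = F ↔ F = T
(c ↔ c) → a = T → ½ = ½
(a ∨ a) → ((c ↔ c) → a) = ½ → ½ = ½
In Łukasiewicz three-valued logic Ł3: a ∨ a = ½ ∨ ½ = ½
c ↔ c = F ↔ F = T
(c ↔ c) → a = T → ½ = ½  [min(1, 1−1+½)]
(a ∨ a) → ((c ↔ c) → a) = ½ → ½ = T
They differ because Strong Kleene logic and Łukasiewicz three-valued logic Ł3 treat ½ differently under implication.

½; T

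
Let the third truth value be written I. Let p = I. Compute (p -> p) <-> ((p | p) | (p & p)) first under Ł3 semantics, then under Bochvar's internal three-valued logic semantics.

I; I

In Ł3: p -> p = I -> I = True  [min(1, 1−½+½)]
p | p = I | I = I
p & p = I & I = I
(p | p) | (p & p) = I | I = I
(p -> p) <-> ((p | p) | (p & p)) = True <-> I = I
In Bochvar's internal three-valued logic: p -> p = I -> I = I  [any arg is the third value ⇒ result is the third value]
p | p = I | I = I
p & p = I & I = I
(p | p) | (p & p) = I | I = I
(p -> p) <-> ((p | p) | (p & p)) = I <-> I = I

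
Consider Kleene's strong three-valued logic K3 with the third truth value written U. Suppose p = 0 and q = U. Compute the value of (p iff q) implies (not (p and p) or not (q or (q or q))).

1

p iff q = 0 iff U = U
p and p = 0 and 0 = 0
not (p and p) = not 0 = 1
q or q = U or U = U
q or (q or q) = U or U = U
not (q or (q or q)) = not U = U
not (p and p) or not (q or (q or q)) = 1 or U = 1
(p iff q) implies (not (p and p) or not (q or (q or q))) = U implies 1 = 1  [not U or 1]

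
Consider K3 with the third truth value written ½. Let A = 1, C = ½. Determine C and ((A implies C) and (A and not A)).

A implies C = 1 implies ½ = ½  [not 1 or ½]
not A = not 1 = 0
A and not A = 1 and 0 = 0
(A implies C) and (A and not A) = ½ and 0 = 0
C and ((A implies C) and (A and not A)) = ½ and 0 = 0

0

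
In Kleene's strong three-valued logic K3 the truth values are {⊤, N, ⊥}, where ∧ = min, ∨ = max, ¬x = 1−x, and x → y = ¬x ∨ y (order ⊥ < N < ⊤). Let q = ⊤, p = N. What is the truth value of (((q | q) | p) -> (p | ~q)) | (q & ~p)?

N

q | q = ⊤ | ⊤ = ⊤
(q | q) | p = ⊤ | N = ⊤
~q = ~⊤ = ⊥
p | ~q = N | ⊥ = N
((q | q) | p) -> (p | ~q) = ⊤ -> N = N  [~⊤ | N]
~p = ~N = N
q & ~p = ⊤ & N = N
(((q | q) | p) -> (p | ~q)) | (q & ~p) = N | N = N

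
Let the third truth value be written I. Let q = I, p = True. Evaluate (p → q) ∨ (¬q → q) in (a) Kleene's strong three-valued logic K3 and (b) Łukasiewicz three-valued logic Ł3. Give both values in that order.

In Kleene's strong three-valued logic K3: p → q = True → I = I  [¬True ∨ I]
¬q = ¬I = I
¬q → q = I → I = I
(p → q) ∨ (¬q → q) = I ∨ I = I
In Łukasiewicz three-valued logic Ł3: p → q = True → I = I
¬q = ¬I = I
¬q → q = I → I = True
(p → q) ∨ (¬q → q) = I ∨ True = True
They differ because Kleene's strong three-valued logic K3 and Łukasiewicz three-valued logic Ł3 treat I differently under implication.

I; True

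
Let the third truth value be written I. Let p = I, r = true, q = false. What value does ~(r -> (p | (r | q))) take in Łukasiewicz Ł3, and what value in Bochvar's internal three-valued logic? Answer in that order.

false; I

In Łukasiewicz Ł3: r | q = true | false = true
p | (r | q) = I | true = true
r -> (p | (r | q)) = true -> true = true
~(r -> (p | (r | q))) = ~true = false
In Bochvar's internal three-valued logic: r | q = true | false = true
p | (r | q) = I | true = I
r -> (p | (r | q)) = true -> I = I  [any arg is the third value ⇒ result is the third value]
~(r -> (p | (r | q))) = ~I = I
They differ because Łukasiewicz Ł3 and Bochvar's internal three-valued logic treat I differently under the binary connectives.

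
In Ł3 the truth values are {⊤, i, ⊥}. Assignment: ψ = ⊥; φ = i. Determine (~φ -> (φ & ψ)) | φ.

~φ = ~i = i
φ & ψ = i & ⊥ = ⊥
~φ -> (φ & ψ) = i -> ⊥ = i
(~φ -> (φ & ψ)) | φ = i | i = i

i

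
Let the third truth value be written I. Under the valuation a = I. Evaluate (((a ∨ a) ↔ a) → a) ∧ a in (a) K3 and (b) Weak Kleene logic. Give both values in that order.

In K3: a ∨ a = I ∨ I = I
(a ∨ a) ↔ a = I ↔ I = I
((a ∨ a) ↔ a) → a = I → I = I  [¬I ∨ I]
(((a ∨ a) ↔ a) → a) ∧ a = I ∧ I = I
In Weak Kleene logic: a ∨ a = I ∨ I = I
(a ∨ a) ↔ a = I ↔ I = I
((a ∨ a) ↔ a) → a = I → I = I
(((a ∨ a) ↔ a) → a) ∧ a = I ∧ I = I

I; I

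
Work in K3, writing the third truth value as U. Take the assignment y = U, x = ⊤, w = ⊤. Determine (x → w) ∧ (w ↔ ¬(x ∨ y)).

x → w = ⊤ → ⊤ = ⊤
x ∨ y = ⊤ ∨ U = ⊤
¬(x ∨ y) = ¬⊤ = ⊥
w ↔ ¬(x ∨ y) = ⊤ ↔ ⊥ = ⊥
(x → w) ∧ (w ↔ ¬(x ∨ y)) = ⊤ ∧ ⊥ = ⊥

⊥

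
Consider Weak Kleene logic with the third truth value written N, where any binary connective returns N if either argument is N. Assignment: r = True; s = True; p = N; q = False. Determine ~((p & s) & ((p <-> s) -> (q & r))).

N

p & s = N & True = N
p <-> s = N <-> True = N
q & r = False & True = False
(p <-> s) -> (q & r) = N -> False = N  [any arg is the third value ⇒ result is the third value]
(p & s) & ((p <-> s) -> (q & r)) = N & N = N
~((p & s) & ((p <-> s) -> (q & r))) = ~N = N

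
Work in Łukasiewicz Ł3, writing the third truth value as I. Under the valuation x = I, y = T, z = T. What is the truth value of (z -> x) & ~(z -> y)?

z -> x = T -> I = I  [min(1, 1−1+½)]
z -> y = T -> T = T
~(z -> y) = ~T = F
(z -> x) & ~(z -> y) = I & F = F

F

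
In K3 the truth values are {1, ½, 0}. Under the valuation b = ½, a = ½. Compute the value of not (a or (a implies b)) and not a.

a implies b = ½ implies ½ = ½
a or (a implies b) = ½ or ½ = ½
not (a or (a implies b)) = not ½ = ½
not a = not ½ = ½
not (a or (a implies b)) and not a = ½ and ½ = ½

½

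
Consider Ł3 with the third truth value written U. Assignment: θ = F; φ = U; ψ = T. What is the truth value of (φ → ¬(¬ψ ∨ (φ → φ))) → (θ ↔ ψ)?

¬ψ = ¬T = F
φ → φ = U → U = T  [min(1, 1−½+½)]
¬ψ ∨ (φ → φ) = F ∨ T = T
¬(¬ψ ∨ (φ → φ)) = ¬T = F
φ → ¬(¬ψ ∨ (φ → φ)) = U → F = U
θ ↔ ψ = F ↔ T = F
(φ → ¬(¬ψ ∨ (φ → φ))) → (θ ↔ ψ) = U → F = U

U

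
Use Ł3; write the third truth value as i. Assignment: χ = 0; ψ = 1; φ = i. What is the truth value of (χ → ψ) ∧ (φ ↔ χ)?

i

χ → ψ = 0 → 1 = 1
φ ↔ χ = i ↔ 0 = i
(χ → ψ) ∧ (φ ↔ χ) = 1 ∧ i = i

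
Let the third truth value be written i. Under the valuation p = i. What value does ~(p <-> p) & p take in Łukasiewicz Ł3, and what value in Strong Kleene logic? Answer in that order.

F; i

In Łukasiewicz Ł3: p <-> p = i <-> i = T
~(p <-> p) = ~T = F
~(p <-> p) & p = F & i = F
In Strong Kleene logic: p <-> p = i <-> i = i
~(p <-> p) = ~i = i
~(p <-> p) & p = i & i = i
They differ because Łukasiewicz Ł3 and Strong Kleene logic treat i differently under implication.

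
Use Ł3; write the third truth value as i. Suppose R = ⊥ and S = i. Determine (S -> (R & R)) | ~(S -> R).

i

R & R = ⊥ & ⊥ = ⊥
S -> (R & R) = i -> ⊥ = i
S -> R = i -> ⊥ = i
~(S -> R) = ~i = i
(S -> (R & R)) | ~(S -> R) = i | i = i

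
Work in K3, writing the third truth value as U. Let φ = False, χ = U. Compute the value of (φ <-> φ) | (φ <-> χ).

True

φ <-> φ = False <-> False = True
φ <-> χ = False <-> U = U
(φ <-> φ) | (φ <-> χ) = True | U = True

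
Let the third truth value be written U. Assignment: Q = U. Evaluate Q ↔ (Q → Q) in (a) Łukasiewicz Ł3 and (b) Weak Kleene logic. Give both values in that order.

In Łukasiewicz Ł3: Q → Q = U → U = true  [min(1, 1−½+½)]
Q ↔ (Q → Q) = U ↔ true = U
In Weak Kleene logic: Q → Q = U → U = U  [any arg is the third value ⇒ result is the third value]
Q ↔ (Q → Q) = U ↔ U = U

U; U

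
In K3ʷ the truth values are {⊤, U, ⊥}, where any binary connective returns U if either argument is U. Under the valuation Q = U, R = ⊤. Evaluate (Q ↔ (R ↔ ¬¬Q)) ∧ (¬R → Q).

U

¬Q = ¬U = U
¬¬Q = ¬U = U
R ↔ ¬¬Q = ⊤ ↔ U = U
Q ↔ (R ↔ ¬¬Q) = U ↔ U = U
¬R = ¬⊤ = ⊥
¬R → Q = ⊥ → U = U
(Q ↔ (R ↔ ¬¬Q)) ∧ (¬R → Q) = U ∧ U = U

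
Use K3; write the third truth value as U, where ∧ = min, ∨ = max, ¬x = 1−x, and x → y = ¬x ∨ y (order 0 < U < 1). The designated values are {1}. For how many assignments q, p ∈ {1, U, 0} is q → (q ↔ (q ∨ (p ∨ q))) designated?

6

Of the 9 assignments, 6 give a value in {1}.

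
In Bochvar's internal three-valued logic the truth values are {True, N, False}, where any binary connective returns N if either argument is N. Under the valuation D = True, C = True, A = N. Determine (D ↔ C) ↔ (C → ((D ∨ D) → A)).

D ↔ C = True ↔ True = True
D ∨ D = True ∨ True = True
(D ∨ D) → A = True → N = N  [any arg is the third value ⇒ result is the third value]
C → ((D ∨ D) → A) = True → N = N
(D ↔ C) ↔ (C → ((D ∨ D) → A)) = True ↔ N = N

N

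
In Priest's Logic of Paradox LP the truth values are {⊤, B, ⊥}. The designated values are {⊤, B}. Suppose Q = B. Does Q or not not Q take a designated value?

Yes

not Q = not B = B
not not Q = not B = B
Q or not not Q = B or B = B
B ∈ {⊤, B}.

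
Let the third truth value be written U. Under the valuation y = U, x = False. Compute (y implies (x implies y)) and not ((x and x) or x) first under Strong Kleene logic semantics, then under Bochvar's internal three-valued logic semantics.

True; U

In Strong Kleene logic: x implies y = False implies U = True
y implies (x implies y) = U implies True = True
x and x = False and False = False
(x and x) or x = False or False = False
not ((x and x) or x) = not False = True
(y implies (x implies y)) and not ((x and x) or x) = True and True = True
In Bochvar's internal three-valued logic: x implies y = False implies U = U  [any arg is the third value ⇒ result is the third value]
y implies (x implies y) = U implies U = U
x and x = False and False = False
(x and x) or x = False or False = False
not ((x and x) or x) = not False = True
(y implies (x implies y)) and not ((x and x) or x) = U and True = U
They differ because Strong Kleene logic and Bochvar's internal three-valued logic treat U differently under the binary connectives.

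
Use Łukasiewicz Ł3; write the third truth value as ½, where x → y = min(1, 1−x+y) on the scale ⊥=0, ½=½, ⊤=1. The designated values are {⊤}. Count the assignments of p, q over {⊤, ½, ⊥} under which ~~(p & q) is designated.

Designated under: (p=⊤, q=⊤).

1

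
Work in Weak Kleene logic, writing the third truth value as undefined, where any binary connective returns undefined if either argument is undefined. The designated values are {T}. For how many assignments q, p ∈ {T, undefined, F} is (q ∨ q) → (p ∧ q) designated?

Designated under: (q=T, p=T); (q=F, p=T); (q=F, p=F).

3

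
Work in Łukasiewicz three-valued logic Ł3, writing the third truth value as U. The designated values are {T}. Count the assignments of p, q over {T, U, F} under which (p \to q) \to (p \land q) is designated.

3

Designated under: (p=T, q=T); (p=T, q=U); (p=T, q=F).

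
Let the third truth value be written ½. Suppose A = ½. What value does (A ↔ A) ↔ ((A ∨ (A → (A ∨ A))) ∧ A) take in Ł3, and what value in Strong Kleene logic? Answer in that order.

½; ½

In Ł3: A ↔ A = ½ ↔ ½ = 1  [1 − |½−½|]
A ∨ A = ½ ∨ ½ = ½
A → (A ∨ A) = ½ → ½ = 1
A ∨ (A → (A ∨ A)) = ½ ∨ 1 = 1
(A ∨ (A → (A ∨ A))) ∧ A = 1 ∧ ½ = ½
(A ↔ A) ↔ ((A ∨ (A → (A ∨ A))) ∧ A) = 1 ↔ ½ = ½
In Strong Kleene logic: A ↔ A = ½ ↔ ½ = ½
A ∨ A = ½ ∨ ½ = ½
A → (A ∨ A) = ½ → ½ = ½  [¬½ ∨ ½]
A ∨ (A → (A ∨ A)) = ½ ∨ ½ = ½
(A ∨ (A → (A ∨ A))) ∧ A = ½ ∧ ½ = ½
(A ↔ A) ↔ ((A ∨ (A → (A ∨ A))) ∧ A) = ½ ↔ ½ = ½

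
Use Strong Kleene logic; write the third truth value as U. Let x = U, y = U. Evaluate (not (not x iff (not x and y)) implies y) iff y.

U

not x = not U = U
not x = not U = U
not x and y = U and U = U
not x iff (not x and y) = U iff U = U
not (not x iff (not x and y)) = not U = U
not (not x iff (not x and y)) implies y = U implies U = U  [not U or U]
(not (not x iff (not x and y)) implies y) iff y = U iff U = U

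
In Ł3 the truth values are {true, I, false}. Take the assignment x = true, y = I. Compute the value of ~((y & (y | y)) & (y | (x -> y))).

I

y | y = I | I = I
y & (y | y) = I & I = I
x -> y = true -> I = I  [min(1, 1−1+½)]
y | (x -> y) = I | I = I
(y & (y | y)) & (y | (x -> y)) = I & I = I
~((y & (y | y)) & (y | (x -> y))) = ~I = I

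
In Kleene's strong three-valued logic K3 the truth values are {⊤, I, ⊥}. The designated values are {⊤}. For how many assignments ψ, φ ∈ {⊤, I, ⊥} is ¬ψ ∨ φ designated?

Of the 9 assignments, 5 give a value in {⊤}.

5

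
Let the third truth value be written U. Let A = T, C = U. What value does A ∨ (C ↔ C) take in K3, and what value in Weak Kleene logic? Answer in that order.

In K3: C ↔ C = U ↔ U = U
A ∨ (C ↔ C) = T ∨ U = T
In Weak Kleene logic: C ↔ C = U ↔ U = U
A ∨ (C ↔ C) = T ∨ U = U
They differ because K3 and Weak Kleene logic treat U differently under the binary connectives.

T; U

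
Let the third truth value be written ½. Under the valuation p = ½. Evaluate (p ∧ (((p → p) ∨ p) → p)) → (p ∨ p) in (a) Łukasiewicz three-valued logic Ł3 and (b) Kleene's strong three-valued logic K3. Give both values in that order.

true; ½

In Łukasiewicz three-valued logic Ł3: p → p = ½ → ½ = true
(p → p) ∨ p = true ∨ ½ = true
((p → p) ∨ p) → p = true → ½ = ½
p ∧ (((p → p) ∨ p) → p) = ½ ∧ ½ = ½
p ∨ p = ½ ∨ ½ = ½
(p ∧ (((p → p) ∨ p) → p)) → (p ∨ p) = ½ → ½ = true
In Kleene's strong three-valued logic K3: p → p = ½ → ½ = ½  [¬½ ∨ ½]
(p → p) ∨ p = ½ ∨ ½ = ½
((p → p) ∨ p) → p = ½ → ½ = ½
p ∧ (((p → p) ∨ p) → p) = ½ ∧ ½ = ½
p ∨ p = ½ ∨ ½ = ½
(p ∧ (((p → p) ∨ p) → p)) → (p ∨ p) = ½ → ½ = ½
They differ because Łukasiewicz three-valued logic Ł3 and Kleene's strong three-valued logic K3 treat ½ differently under implication.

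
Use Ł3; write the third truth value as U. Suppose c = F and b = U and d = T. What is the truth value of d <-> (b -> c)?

b -> c = U -> F = U
d <-> (b -> c) = T <-> U = U

U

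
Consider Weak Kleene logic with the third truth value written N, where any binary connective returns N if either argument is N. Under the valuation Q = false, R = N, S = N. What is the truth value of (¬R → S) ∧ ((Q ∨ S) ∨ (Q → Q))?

N

¬R = ¬N = N
¬R → S = N → N = N
Q ∨ S = false ∨ N = N
Q → Q = false → false = true
(Q ∨ S) ∨ (Q → Q) = N ∨ true = N
(¬R → S) ∧ ((Q ∨ S) ∨ (Q → Q)) = N ∧ N = N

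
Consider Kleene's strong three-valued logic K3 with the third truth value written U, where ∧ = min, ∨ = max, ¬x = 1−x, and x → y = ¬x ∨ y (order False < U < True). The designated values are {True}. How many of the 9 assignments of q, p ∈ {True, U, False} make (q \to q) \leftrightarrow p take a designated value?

2

Designated under: (q=True, p=True); (q=False, p=True).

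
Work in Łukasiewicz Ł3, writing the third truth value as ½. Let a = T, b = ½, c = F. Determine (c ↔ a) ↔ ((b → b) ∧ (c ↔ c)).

c ↔ a = F ↔ T = F
b → b = ½ → ½ = T  [min(1, 1−½+½)]
c ↔ c = F ↔ F = T
(b → b) ∧ (c ↔ c) = T ∧ T = T
(c ↔ a) ↔ ((b → b) ∧ (c ↔ c)) = F ↔ T = F

F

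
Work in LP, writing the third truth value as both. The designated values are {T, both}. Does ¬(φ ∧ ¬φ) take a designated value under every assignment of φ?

Every assignment of φ over {T, both, F} gives a value in {T, both}.
In particular, with φ=both: ¬(φ ∧ ¬φ) = both.

Yes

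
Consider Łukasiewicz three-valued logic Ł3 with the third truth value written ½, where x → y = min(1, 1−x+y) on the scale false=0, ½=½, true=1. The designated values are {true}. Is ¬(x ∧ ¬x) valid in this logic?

Countermodel: x=½ gives ½, which is not designated.

No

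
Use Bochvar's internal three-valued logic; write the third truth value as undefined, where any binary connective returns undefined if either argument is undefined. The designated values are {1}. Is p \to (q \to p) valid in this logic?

Countermodel: p=1, q=undefined gives undefined, which is not designated.

No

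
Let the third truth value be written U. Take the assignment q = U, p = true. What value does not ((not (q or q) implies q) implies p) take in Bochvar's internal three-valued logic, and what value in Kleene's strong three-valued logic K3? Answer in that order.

U; false

In Bochvar's internal three-valued logic: q or q = U or U = U
not (q or q) = not U = U
not (q or q) implies q = U implies U = U
(not (q or q) implies q) implies p = U implies true = U
not ((not (q or q) implies q) implies p) = not U = U
In Kleene's strong three-valued logic K3: q or q = U or U = U
not (q or q) = not U = U
not (q or q) implies q = U implies U = U  [not U or U]
(not (q or q) implies q) implies p = U implies true = true
not ((not (q or q) implies q) implies p) = not true = false
They differ because Bochvar's internal three-valued logic and Kleene's strong three-valued logic K3 treat U differently under the binary connectives.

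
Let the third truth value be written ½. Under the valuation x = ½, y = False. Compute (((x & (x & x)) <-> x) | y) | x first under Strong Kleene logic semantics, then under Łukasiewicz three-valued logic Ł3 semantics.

In Strong Kleene logic: x & x = ½ & ½ = ½
x & (x & x) = ½ & ½ = ½
(x & (x & x)) <-> x = ½ <-> ½ = ½
((x & (x & x)) <-> x) | y = ½ | False = ½
(((x & (x & x)) <-> x) | y) | x = ½ | ½ = ½
In Łukasiewicz three-valued logic Ł3: x & x = ½ & ½ = ½
x & (x & x) = ½ & ½ = ½
(x & (x & x)) <-> x = ½ <-> ½ = True  [1 − |½−½|]
((x & (x & x)) <-> x) | y = True | False = True
(((x & (x & x)) <-> x) | y) | x = True | ½ = True
They differ because Strong Kleene logic and Łukasiewicz three-valued logic Ł3 treat ½ differently under implication.

½; True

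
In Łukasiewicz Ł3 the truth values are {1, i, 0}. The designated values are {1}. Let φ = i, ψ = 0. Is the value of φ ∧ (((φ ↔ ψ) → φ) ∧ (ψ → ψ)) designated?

φ ↔ ψ = i ↔ 0 = i  [1 − |½−0|]
(φ ↔ ψ) → φ = i → i = 1
ψ → ψ = 0 → 0 = 1
((φ ↔ ψ) → φ) ∧ (ψ → ψ) = 1 ∧ 1 = 1
φ ∧ (((φ ↔ ψ) → φ) ∧ (ψ → ψ)) = i ∧ 1 = i
i ∉ {1}.

No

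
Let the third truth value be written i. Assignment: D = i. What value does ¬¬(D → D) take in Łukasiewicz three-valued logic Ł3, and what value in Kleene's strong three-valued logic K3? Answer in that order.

T; i

In Łukasiewicz three-valued logic Ł3: D → D = i → i = T
¬(D → D) = ¬T = F
¬¬(D → D) = ¬F = T
In Kleene's strong three-valued logic K3: D → D = i → i = i  [¬i ∨ i]
¬(D → D) = ¬i = i
¬¬(D → D) = ¬i = i
They differ because Łukasiewicz three-valued logic Ł3 and Kleene's strong three-valued logic K3 treat i differently under implication.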